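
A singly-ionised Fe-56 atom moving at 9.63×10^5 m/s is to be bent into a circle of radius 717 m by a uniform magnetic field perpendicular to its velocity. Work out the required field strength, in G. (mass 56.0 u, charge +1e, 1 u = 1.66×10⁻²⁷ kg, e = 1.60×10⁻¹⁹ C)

qvB = mv²/r gives B = mv/(qr).
B = (9.30×10^-26)(9.63×10^5) / [(1×1.60×10^-19)(717)] = 7.80×10^-4 T.

B ≈ 7.80 G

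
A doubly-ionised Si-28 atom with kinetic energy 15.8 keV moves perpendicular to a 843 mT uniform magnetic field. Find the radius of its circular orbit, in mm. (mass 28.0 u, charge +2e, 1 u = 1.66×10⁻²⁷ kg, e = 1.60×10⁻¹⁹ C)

Convert the energy: K = 15.8 keV = 2.53×10^-15 J.
v = √(2K/m) = √(2·2.53×10^-15/4.65×10^-26) = 3.30×10^5 m/s.
r = mv/(qB) = (4.65×10^-26)(3.30×10^5) / [(2×1.60×10^-19)(0.843)] = 0.0568 m.

r ≈ 56.8 mm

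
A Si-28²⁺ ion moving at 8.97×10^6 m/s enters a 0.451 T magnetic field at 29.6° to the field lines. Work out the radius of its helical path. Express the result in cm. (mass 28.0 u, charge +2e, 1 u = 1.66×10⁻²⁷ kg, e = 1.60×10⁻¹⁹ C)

Only the perpendicular component v⊥ = v sin29.6° = 4.43×10^6 m/s is bent by the field.
r = m v⊥ /(qB) = (4.65×10^-26)(4.43×10^6) / [(2×1.60×10^-19)(0.451)] = 1.43 m.

r ≈ 143 cm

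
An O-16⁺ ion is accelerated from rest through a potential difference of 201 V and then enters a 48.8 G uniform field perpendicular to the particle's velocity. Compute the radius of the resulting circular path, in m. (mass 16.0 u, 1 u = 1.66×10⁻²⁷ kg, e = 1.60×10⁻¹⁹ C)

The kinetic energy gained is K = qV = (1×1.60×10^-19)(201) = 3.22×10^-17 J.
v = √(2K/m) = 4.92×10^4 m/s.
r = mv/(qB) = (2.66×10^-26)(4.92×10^4) / [(1×1.60×10^-19)(4.88×10^-3)] = 1.67 m.

r ≈ 1.67 m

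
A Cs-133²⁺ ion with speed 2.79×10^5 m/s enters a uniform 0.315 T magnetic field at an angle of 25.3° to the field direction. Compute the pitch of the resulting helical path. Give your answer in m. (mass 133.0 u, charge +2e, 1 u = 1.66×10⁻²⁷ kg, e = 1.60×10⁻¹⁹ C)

The velocity component along B is v∥ = v cos25.3° = 2.52×10^5 m/s.
The cyclotron period T = 2πm/(qB) = 1.38×10^-5 s is set by m, q, B alone.
Pitch = v∥·T = (2.52×10^5)(1.38×10^-5) = 3.47 m.

pitch ≈ 3.47 m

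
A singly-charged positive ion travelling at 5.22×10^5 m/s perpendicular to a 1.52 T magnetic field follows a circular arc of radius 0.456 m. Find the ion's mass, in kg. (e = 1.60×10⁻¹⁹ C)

qvB = mv²/r ⇒ m = qBr/v.
m = (1×1.60×10^-19)(1.52)(0.456) / (5.22×10^5) = 2.12×10^-25 kg.

m ≈ 2.12×10^-25 kg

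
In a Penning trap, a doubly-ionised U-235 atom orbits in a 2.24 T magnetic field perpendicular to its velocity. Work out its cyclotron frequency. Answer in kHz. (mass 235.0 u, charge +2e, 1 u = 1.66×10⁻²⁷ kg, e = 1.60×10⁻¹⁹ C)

f = qB/(2πm) = (2×1.60×10^-19)(2.24) / [2π(3.90×10^-25)] = 2.92×10^5 Hz.

f ≈ 292 kHz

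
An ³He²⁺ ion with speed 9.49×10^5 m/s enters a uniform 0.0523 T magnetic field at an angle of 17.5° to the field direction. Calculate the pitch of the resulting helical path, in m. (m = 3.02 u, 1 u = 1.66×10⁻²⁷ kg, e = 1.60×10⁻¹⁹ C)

pitch ≈ 1.70 m

The velocity component along B is v∥ = v cos17.5° = 9.05×10^5 m/s.
The cyclotron period T = 2πm/(qB) = 1.88×10^-6 s is set by m, q, B alone.
Pitch = v∥·T = (9.05×10^5)(1.88×10^-6) = 1.70 m.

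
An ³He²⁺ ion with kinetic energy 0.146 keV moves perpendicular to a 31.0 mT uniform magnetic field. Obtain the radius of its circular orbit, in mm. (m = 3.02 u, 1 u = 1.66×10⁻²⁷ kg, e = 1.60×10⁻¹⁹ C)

Convert the energy: K = 0.146 keV = 2.34×10^-17 J.
v = √(2K/m) = √(2·2.34×10^-17/5.01×10^-27) = 9.65×10^4 m/s.
r = mv/(qB) = (5.01×10^-27)(9.65×10^4) / [(2×1.60×10^-19)(0.0310)] = 0.0488 m.

r ≈ 48.8 mm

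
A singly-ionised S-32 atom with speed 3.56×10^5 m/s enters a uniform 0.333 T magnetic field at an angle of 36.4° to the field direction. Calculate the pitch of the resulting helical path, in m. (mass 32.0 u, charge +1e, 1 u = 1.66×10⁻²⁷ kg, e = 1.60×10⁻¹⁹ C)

The velocity component along B is v∥ = v cos36.4° = 2.87×10^5 m/s.
The cyclotron period T = 2πm/(qB) = 6.26×10^-6 s is set by m, q, B alone.
Pitch = v∥·T = (2.87×10^5)(6.26×10^-6) = 1.79 m.

pitch ≈ 1.79 m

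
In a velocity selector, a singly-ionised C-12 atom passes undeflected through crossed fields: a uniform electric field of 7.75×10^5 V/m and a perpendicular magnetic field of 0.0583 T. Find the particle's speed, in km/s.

v ≈ 13300 km/s

For zero net force, qE = qvB, so v = E/B.
v = (7.75×10^5) / (0.0583) = 1.33×10^7 m/s.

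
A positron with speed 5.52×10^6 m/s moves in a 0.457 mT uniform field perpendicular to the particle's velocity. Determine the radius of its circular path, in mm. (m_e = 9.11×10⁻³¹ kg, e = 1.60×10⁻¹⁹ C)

r ≈ 68.8 mm

The magnetic force provides the centripetal force: qvB = mv²/r, so r = mv/(qB).
r = (9.11×10^-31 kg)(5.52×10^6 m/s) / [(1×1.60×10^-19 C)(4.57×10^-4 T)] = 0.0688 m.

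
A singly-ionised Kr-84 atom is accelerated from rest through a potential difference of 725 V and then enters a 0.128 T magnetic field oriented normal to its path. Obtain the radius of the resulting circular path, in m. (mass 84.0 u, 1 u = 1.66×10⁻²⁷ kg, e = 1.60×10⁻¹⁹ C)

The kinetic energy gained is K = qV = (1×1.60×10^-19)(725) = 1.16×10^-16 J.
v = √(2K/m) = 4.08×10^4 m/s.
r = mv/(qB) = (1.39×10^-25)(4.08×10^4) / [(1×1.60×10^-19)(0.128)] = 0.278 m.

r ≈ 0.278 m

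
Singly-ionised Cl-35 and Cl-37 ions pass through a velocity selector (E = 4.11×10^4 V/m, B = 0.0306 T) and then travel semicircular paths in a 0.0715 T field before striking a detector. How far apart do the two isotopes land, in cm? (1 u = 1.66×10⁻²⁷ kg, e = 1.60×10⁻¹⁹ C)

Δd ≈ 78.0 cm

Both emerge at v = E/B₁ = 1.34×10^6 m/s.
r = mv/(qB₂), so r₁ = 6.821 m and r₂ = 7.211 m, giving Δr = 0.390 m.
After a semicircle each ion lands a diameter 2r from the entry slit, so the separation is 2Δr = 0.780 m.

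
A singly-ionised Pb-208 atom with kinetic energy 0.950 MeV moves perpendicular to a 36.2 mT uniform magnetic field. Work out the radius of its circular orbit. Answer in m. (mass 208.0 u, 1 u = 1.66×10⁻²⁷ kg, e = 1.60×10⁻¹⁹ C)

Convert the energy: K = 0.950 MeV = 1.52×10^-13 J.
v = √(2K/m) = √(2·1.52×10^-13/3.45×10^-25) = 9.38×10^5 m/s.
r = mv/(qB) = (3.45×10^-25)(9.38×10^5) / [(1×1.60×10^-19)(0.0362)] = 55.9 m.

r ≈ 55.9 m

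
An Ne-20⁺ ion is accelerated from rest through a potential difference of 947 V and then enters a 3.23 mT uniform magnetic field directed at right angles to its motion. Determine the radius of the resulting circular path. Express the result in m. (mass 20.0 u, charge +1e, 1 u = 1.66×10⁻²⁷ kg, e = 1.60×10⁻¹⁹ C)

r ≈ 6.14 m

The kinetic energy gained is K = qV = (1×1.60×10^-19)(947) = 1.52×10^-16 J.
v = √(2K/m) = 9.55×10^4 m/s.
r = mv/(qB) = (3.32×10^-26)(9.55×10^4) / [(1×1.60×10^-19)(3.23×10^-3)] = 6.14 m.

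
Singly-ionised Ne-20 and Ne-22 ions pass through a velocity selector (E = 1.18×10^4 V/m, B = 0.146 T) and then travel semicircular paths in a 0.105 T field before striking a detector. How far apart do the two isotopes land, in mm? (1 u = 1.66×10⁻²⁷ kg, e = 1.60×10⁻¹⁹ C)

Δd ≈ 31.9 mm

Both emerge at v = E/B₁ = 8.08×10^4 m/s.
r = mv/(qB₂), so r₁ = 0.1597 m and r₂ = 0.1757 m, giving Δr = 0.0160 m.
After a semicircle each ion lands a diameter 2r from the entry slit, so the separation is 2Δr = 0.0319 m.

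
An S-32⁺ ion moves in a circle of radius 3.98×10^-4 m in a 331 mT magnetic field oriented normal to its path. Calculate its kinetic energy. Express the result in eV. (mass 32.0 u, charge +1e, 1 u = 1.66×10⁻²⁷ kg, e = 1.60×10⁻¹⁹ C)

K ≈ 0.0261 eV

v = qBr/m = (1×1.60×10^-19)(0.331)(3.98×10^-4) / (5.31×10^-26) = 397 m/s.
K = ½mv² = 0.5·(5.31×10^-26)·(397)² = 4.18×10^-21 J = 0.0261 eV.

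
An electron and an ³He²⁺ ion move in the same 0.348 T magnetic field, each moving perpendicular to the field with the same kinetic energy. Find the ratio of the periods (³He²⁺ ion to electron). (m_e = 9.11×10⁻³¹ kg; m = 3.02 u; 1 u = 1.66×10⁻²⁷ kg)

T = 2πm/(qB) is independent of speed, so T₂/T₁ = (m₂/q₂)/(m₁/q₁).
T_{³He²⁺ ion}/T_{electron} = (5.01×10^-27/2e) / (9.11×10^-31/1e) = 2750.

ratio ≈ 2750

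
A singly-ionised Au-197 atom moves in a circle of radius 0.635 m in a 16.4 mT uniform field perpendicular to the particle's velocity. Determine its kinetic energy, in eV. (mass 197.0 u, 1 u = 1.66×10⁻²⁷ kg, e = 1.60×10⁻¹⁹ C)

K ≈ 26.5 eV

v = qBr/m = (1×1.60×10^-19)(0.0164)(0.635) / (3.27×10^-25) = 5100 m/s.
K = ½mv² = 0.5·(3.27×10^-25)·(5100)² = 4.24×10^-18 J = 26.5 eV.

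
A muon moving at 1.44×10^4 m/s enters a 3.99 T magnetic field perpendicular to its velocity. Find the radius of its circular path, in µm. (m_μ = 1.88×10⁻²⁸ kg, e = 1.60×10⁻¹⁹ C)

r ≈ 4.24 µm

The magnetic force provides the centripetal force: qvB = mv²/r, so r = mv/(qB).
r = (1.88×10^-28 kg)(1.44×10^4 m/s) / [(1×1.60×10^-19 C)(3.99 T)] = 4.24×10^-6 m.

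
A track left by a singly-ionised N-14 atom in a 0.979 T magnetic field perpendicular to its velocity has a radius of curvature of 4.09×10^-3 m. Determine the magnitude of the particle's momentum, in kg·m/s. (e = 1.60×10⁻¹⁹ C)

Since qvB = mv²/r, the momentum p = mv = qBr.
p = (1×1.60×10^-19)(0.979)(4.09×10^-3) = 6.41×10^-22 kg·m/s.

p ≈ 6.41×10^-22 kg·m/s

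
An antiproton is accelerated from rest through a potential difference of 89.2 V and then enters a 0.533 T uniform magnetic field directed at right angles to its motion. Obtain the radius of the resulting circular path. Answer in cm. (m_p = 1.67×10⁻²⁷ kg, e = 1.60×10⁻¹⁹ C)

r ≈ 0.256 cm

The kinetic energy gained is K = qV = (1×1.60×10^-19)(89.2) = 1.43×10^-17 J.
v = √(2K/m) = 1.31×10^5 m/s.
r = mv/(qB) = (1.67×10^-27)(1.31×10^5) / [(1×1.60×10^-19)(0.533)] = 2.56×10^-3 m.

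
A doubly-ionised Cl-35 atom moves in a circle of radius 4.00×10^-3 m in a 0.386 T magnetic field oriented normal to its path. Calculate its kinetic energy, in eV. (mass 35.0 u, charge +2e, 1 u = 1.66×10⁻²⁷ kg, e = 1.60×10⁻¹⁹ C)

v = qBr/m = (2×1.60×10^-19)(0.386)(4.00×10^-3) / (5.81×10^-26) = 8500 m/s.
K = ½mv² = 0.5·(5.81×10^-26)·(8500)² = 2.10×10^-18 J = 13.1 eV.

K ≈ 13.1 eV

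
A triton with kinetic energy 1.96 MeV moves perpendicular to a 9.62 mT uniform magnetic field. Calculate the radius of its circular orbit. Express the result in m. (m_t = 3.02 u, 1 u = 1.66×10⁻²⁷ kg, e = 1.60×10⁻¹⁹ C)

r ≈ 36.4 m

Convert the energy: K = 1.96 MeV = 3.14×10^-13 J.
v = √(2K/m) = √(2·3.14×10^-13/5.01×10^-27) = 1.12×10^7 m/s.
r = mv/(qB) = (5.01×10^-27)(1.12×10^7) / [(1×1.60×10^-19)(9.62×10^-3)] = 36.4 m.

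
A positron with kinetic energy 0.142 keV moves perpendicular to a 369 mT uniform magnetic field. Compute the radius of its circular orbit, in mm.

r ≈ 0.109 mm

Convert the energy: K = 0.142 keV = 2.27×10^-17 J.
v = √(2K/m) = √(2·2.27×10^-17/9.11×10^-31) = 7.06×10^6 m/s.
r = mv/(qB) = (9.11×10^-31)(7.06×10^6) / [(1×1.60×10^-19)(0.369)] = 1.09×10^-4 m.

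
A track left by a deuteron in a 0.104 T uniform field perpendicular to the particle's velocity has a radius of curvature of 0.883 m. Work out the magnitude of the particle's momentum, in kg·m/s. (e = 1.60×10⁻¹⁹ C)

p ≈ 1.47×10^-20 kg·m/s

Since qvB = mv²/r, the momentum p = mv = qBr.
p = (1×1.60×10^-19)(0.104)(0.883) = 1.47×10^-20 kg·m/s.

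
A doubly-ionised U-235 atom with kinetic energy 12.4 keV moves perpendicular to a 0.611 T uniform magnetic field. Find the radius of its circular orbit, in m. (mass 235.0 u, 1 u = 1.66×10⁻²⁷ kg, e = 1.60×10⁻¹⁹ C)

r ≈ 0.201 m

Convert the energy: K = 12.4 keV = 1.98×10^-15 J.
v = √(2K/m) = √(2·1.98×10^-15/3.90×10^-25) = 1.01×10^5 m/s.
r = mv/(qB) = (3.90×10^-25)(1.01×10^5) / [(2×1.60×10^-19)(0.611)] = 0.201 m.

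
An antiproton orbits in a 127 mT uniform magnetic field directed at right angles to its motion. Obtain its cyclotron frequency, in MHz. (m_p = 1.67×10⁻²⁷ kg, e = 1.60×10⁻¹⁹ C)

f ≈ 1.94 MHz

f = qB/(2πm) = (1×1.60×10^-19)(0.127) / [2π(1.67×10^-27)] = 1.94×10^6 Hz.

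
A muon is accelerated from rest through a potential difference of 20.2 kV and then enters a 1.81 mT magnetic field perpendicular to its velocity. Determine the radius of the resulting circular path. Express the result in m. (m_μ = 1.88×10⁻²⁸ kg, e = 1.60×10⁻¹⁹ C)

r ≈ 3.81 m

The kinetic energy gained is K = qV = (1×1.60×10^-19)(2.02×10^4) = 3.23×10^-15 J.
v = √(2K/m) = 5.86×10^6 m/s.
r = mv/(qB) = (1.88×10^-28)(5.86×10^6) / [(1×1.60×10^-19)(1.81×10^-3)] = 3.81 m.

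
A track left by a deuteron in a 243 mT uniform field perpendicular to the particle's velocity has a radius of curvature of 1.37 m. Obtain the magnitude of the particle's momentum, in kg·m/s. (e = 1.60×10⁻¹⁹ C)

p ≈ 5.33×10^-20 kg·m/s

Since qvB = mv²/r, the momentum p = mv = qBr.
p = (1×1.60×10^-19)(0.243)(1.37) = 5.33×10^-20 kg·m/s.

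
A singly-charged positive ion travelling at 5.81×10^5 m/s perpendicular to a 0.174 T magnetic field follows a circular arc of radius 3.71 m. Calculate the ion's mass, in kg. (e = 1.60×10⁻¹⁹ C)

m ≈ 1.78×10^-25 kg

qvB = mv²/r ⇒ m = qBr/v.
m = (1×1.60×10^-19)(0.174)(3.71) / (5.81×10^5) = 1.78×10^-25 kg.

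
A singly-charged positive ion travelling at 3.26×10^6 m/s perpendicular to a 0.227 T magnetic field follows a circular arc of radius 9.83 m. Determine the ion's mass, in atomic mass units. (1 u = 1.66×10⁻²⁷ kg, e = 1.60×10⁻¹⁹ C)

qvB = mv²/r ⇒ m = qBr/v.
m = (1×1.60×10^-19)(0.227)(9.83) / (3.26×10^6) = 1.10×10^-25 kg = 66.0 u.

m ≈ 66.0 u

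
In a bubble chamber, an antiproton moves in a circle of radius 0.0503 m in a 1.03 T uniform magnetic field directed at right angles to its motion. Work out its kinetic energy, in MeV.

K ≈ 0.129 MeV

v = qBr/m = (1×1.60×10^-19)(1.03)(0.0503) / (1.67×10^-27) = 4.96×10^6 m/s.
K = ½mv² = 0.5·(1.67×10^-27)·(4.96×10^6)² = 2.06×10^-14 J = 0.129 MeV.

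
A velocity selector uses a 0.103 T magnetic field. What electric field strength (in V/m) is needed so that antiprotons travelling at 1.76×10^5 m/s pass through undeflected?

qE = qvB ⇒ E = vB = (1.76×10^5)(0.103) = 1.81×10^4 V/m.

E ≈ 1.81×10^4 V/m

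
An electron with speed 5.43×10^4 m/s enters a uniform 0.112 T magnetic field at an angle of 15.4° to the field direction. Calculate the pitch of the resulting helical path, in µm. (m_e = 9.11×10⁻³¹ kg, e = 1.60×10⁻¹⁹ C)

The velocity component along B is v∥ = v cos15.4° = 5.24×10^4 m/s.
The cyclotron period T = 2πm/(qB) = 3.19×10^-10 s is set by m, q, B alone.
Pitch = v∥·T = (5.24×10^4)(3.19×10^-10) = 1.67×10^-5 m.

pitch ≈ 16.7 µm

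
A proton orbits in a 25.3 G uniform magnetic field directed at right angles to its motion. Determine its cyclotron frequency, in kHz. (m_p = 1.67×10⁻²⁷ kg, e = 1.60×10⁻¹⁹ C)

f ≈ 38.6 kHz

f = qB/(2πm) = (1×1.60×10^-19)(2.53×10^-3) / [2π(1.67×10^-27)] = 3.86×10^4 Hz.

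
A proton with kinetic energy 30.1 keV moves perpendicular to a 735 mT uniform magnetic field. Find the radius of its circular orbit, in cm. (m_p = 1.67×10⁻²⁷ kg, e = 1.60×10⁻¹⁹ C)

r ≈ 3.41 cm

Convert the energy: K = 30.1 keV = 4.82×10^-15 J.
v = √(2K/m) = √(2·4.82×10^-15/1.67×10^-27) = 2.40×10^6 m/s.
r = mv/(qB) = (1.67×10^-27)(2.40×10^6) / [(1×1.60×10^-19)(0.735)] = 0.0341 m.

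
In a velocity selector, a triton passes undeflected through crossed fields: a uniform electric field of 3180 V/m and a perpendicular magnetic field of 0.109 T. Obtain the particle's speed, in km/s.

v ≈ 29.2 km/s

For zero net force, qE = qvB, so v = E/B.
v = (3180) / (0.109) = 2.92×10^4 m/s.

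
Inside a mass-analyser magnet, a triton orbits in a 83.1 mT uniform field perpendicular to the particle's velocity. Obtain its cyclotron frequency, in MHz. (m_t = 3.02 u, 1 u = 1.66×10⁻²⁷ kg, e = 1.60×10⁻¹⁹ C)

f = qB/(2πm) = (1×1.60×10^-19)(0.0831) / [2π(5.01×10^-27)] = 4.22×10^5 Hz.

f ≈ 0.422 MHz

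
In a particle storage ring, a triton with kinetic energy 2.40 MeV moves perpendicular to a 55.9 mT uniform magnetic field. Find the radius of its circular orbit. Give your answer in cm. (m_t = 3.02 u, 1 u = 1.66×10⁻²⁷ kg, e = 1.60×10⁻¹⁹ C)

Convert the energy: K = 2.40 MeV = 3.84×10^-13 J.
v = √(2K/m) = √(2·3.84×10^-13/5.01×10^-27) = 1.24×10^7 m/s.
r = mv/(qB) = (5.01×10^-27)(1.24×10^7) / [(1×1.60×10^-19)(0.0559)] = 6.94 m.

r ≈ 694 cm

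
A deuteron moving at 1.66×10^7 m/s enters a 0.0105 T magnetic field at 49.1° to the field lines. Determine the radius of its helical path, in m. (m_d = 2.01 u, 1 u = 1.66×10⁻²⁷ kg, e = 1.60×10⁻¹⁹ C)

r ≈ 24.9 m

Only the perpendicular component v⊥ = v sin49.1° = 1.25×10^7 m/s is bent by the field.
r = m v⊥ /(qB) = (3.34×10^-27)(1.25×10^7) / [(1×1.60×10^-19)(0.0105)] = 24.9 m.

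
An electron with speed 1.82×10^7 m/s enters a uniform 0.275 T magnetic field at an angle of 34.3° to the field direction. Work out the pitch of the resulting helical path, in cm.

pitch ≈ 0.196 cm

The velocity component along B is v∥ = v cos34.3° = 1.50×10^7 m/s.
The cyclotron period T = 2πm/(qB) = 1.30×10^-10 s is set by m, q, B alone.
Pitch = v∥·T = (1.50×10^7)(1.30×10^-10) = 1.96×10^-3 m.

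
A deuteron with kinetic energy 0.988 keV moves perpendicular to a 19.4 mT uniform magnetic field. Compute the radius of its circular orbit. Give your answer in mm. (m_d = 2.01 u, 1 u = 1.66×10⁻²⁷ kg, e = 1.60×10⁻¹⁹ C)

r ≈ 331 mm

Convert the energy: K = 0.988 keV = 1.58×10^-16 J.
v = √(2K/m) = √(2·1.58×10^-16/3.34×10^-27) = 3.08×10^5 m/s.
r = mv/(qB) = (3.34×10^-27)(3.08×10^5) / [(1×1.60×10^-19)(0.0194)] = 0.331 m.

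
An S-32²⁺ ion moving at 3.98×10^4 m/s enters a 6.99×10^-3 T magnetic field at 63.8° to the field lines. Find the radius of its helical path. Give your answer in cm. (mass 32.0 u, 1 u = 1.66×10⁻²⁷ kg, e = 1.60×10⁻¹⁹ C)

Only the perpendicular component v⊥ = v sin63.8° = 3.57×10^4 m/s is bent by the field.
r = m v⊥ /(qB) = (5.31×10^-26)(3.57×10^4) / [(2×1.60×10^-19)(6.99×10^-3)] = 0.848 m.

r ≈ 84.8 cm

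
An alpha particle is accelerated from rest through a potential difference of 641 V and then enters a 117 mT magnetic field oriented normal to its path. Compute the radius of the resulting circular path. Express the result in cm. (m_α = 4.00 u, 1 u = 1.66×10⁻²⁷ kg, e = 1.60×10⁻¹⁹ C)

r ≈ 4.41 cm

The kinetic energy gained is K = qV = (2×1.60×10^-19)(641) = 2.05×10^-16 J.
v = √(2K/m) = 2.49×10^5 m/s.
r = mv/(qB) = (6.64×10^-27)(2.49×10^5) / [(2×1.60×10^-19)(0.117)] = 0.0441 m.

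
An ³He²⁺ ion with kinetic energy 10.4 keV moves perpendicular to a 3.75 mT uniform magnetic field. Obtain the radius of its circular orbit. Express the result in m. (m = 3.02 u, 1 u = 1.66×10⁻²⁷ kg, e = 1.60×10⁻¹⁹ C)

Convert the energy: K = 10.4 keV = 1.66×10^-15 J.
v = √(2K/m) = √(2·1.66×10^-15/5.01×10^-27) = 8.15×10^5 m/s.
r = mv/(qB) = (5.01×10^-27)(8.15×10^5) / [(2×1.60×10^-19)(3.75×10^-3)] = 3.40 m.

r ≈ 3.40 m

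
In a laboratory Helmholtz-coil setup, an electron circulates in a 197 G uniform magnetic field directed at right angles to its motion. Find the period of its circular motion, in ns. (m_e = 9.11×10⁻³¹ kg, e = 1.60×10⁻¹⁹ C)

The cyclotron period is independent of speed: T = 2πm/(qB).
T = 2π(9.11×10^-31) / [(1×1.60×10^-19)(0.0197)] = 1.82×10^-9 s.

T ≈ 1.82 ns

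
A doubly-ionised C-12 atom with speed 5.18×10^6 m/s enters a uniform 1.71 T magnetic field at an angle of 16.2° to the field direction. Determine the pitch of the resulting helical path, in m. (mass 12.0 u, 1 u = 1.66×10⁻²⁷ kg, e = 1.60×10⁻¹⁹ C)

The velocity component along B is v∥ = v cos16.2° = 4.97×10^6 m/s.
The cyclotron period T = 2πm/(qB) = 2.29×10^-7 s is set by m, q, B alone.
Pitch = v∥·T = (4.97×10^6)(2.29×10^-7) = 1.14 m.

pitch ≈ 1.14 m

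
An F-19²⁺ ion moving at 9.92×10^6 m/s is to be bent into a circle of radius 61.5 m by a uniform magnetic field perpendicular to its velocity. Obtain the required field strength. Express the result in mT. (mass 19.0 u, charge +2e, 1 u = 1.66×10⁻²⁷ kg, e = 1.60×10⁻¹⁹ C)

B ≈ 15.9 mT

qvB = mv²/r gives B = mv/(qr).
B = (3.15×10^-26)(9.92×10^6) / [(2×1.60×10^-19)(61.5)] = 0.0159 T.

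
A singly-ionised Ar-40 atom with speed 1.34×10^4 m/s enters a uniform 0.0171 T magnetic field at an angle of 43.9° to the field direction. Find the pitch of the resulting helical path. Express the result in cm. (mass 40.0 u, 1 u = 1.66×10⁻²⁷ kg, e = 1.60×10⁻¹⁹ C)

pitch ≈ 147 cm

The velocity component along B is v∥ = v cos43.9° = 9660 m/s.
The cyclotron period T = 2πm/(qB) = 1.52×10^-4 s is set by m, q, B alone.
Pitch = v∥·T = (9660)(1.52×10^-4) = 1.47 m.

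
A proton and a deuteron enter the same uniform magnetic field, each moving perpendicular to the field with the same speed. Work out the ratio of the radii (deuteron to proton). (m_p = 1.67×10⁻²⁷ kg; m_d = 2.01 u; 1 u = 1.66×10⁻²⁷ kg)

ratio ≈ 2.00

r = mv/(qB) ⇒ at equal v, r ∝ m/q.
r_{deuteron}/r_{proton} = 2.00.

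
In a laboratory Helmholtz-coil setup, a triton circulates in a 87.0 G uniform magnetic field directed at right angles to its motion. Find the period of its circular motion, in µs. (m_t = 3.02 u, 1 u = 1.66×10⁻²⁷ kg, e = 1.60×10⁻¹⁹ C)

The cyclotron period is independent of speed: T = 2πm/(qB).
T = 2π(5.01×10^-27) / [(1×1.60×10^-19)(8.70×10^-3)] = 2.26×10^-5 s.

T ≈ 22.6 µs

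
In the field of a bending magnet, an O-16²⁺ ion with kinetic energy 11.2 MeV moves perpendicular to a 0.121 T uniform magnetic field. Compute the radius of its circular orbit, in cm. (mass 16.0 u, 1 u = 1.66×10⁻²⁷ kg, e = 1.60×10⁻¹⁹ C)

r ≈ 797 cm

Convert the energy: K = 11.2 MeV = 1.79×10^-12 J.
v = √(2K/m) = √(2·1.79×10^-12/2.66×10^-26) = 1.16×10^7 m/s.
r = mv/(qB) = (2.66×10^-26)(1.16×10^7) / [(2×1.60×10^-19)(0.121)] = 7.97 m.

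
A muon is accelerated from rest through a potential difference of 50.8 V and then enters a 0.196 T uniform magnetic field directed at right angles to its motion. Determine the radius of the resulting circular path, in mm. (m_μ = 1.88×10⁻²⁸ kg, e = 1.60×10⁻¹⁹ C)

r ≈ 1.76 mm

The kinetic energy gained is K = qV = (1×1.60×10^-19)(50.8) = 8.13×10^-18 J.
v = √(2K/m) = 2.94×10^5 m/s.
r = mv/(qB) = (1.88×10^-28)(2.94×10^5) / [(1×1.60×10^-19)(0.196)] = 1.76×10^-3 m.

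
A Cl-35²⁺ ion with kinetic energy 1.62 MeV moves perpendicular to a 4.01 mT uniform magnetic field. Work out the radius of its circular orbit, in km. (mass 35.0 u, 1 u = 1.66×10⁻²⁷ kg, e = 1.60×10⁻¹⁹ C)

Convert the energy: K = 1.62 MeV = 2.59×10^-13 J.
v = √(2K/m) = √(2·2.59×10^-13/5.81×10^-26) = 2.99×10^6 m/s.
r = mv/(qB) = (5.81×10^-26)(2.99×10^6) / [(2×1.60×10^-19)(4.01×10^-3)] = 135 m.

r ≈ 0.135 km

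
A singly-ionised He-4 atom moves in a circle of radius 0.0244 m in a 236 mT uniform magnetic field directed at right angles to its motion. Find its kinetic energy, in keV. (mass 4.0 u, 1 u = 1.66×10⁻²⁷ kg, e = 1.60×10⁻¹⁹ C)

K ≈ 0.400 keV

v = qBr/m = (1×1.60×10^-19)(0.236)(0.0244) / (6.64×10^-27) = 1.39×10^5 m/s.
K = ½mv² = 0.5·(6.64×10^-27)·(1.39×10^5)² = 6.39×10^-17 J = 0.400 keV.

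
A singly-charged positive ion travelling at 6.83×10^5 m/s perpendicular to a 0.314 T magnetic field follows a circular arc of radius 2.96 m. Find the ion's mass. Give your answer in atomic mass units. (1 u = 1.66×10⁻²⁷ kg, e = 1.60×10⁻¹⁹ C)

m ≈ 131 u

qvB = mv²/r ⇒ m = qBr/v.
m = (1×1.60×10^-19)(0.314)(2.96) / (6.83×10^5) = 2.18×10^-25 kg = 131 u.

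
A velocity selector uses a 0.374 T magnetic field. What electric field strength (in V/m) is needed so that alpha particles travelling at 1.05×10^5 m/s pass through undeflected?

qE = qvB ⇒ E = vB = (1.05×10^5)(0.374) = 3.93×10^4 V/m.

E ≈ 3.93×10^4 V/m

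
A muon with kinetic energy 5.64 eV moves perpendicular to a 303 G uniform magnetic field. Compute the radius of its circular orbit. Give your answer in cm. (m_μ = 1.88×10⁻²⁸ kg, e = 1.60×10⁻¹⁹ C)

r ≈ 0.380 cm

Convert the energy: K = 5.64 eV = 9.02×10^-19 J.
v = √(2K/m) = √(2·9.02×10^-19/1.88×10^-28) = 9.80×10^4 m/s.
r = mv/(qB) = (1.88×10^-28)(9.80×10^4) / [(1×1.60×10^-19)(0.0303)] = 3.80×10^-3 m.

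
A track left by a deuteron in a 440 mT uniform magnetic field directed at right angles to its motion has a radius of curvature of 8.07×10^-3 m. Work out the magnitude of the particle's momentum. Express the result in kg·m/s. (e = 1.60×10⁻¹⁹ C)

p ≈ 5.68×10^-22 kg·m/s

Since qvB = mv²/r, the momentum p = mv = qBr.
p = (1×1.60×10^-19)(0.440)(8.07×10^-3) = 5.68×10^-22 kg·m/s.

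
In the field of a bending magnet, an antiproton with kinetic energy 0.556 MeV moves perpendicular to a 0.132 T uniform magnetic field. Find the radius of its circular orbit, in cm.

r ≈ 81.6 cm

Convert the energy: K = 0.556 MeV = 8.90×10^-14 J.
v = √(2K/m) = √(2·8.90×10^-14/1.67×10^-27) = 1.03×10^7 m/s.
r = mv/(qB) = (1.67×10^-27)(1.03×10^7) / [(1×1.60×10^-19)(0.132)] = 0.816 m.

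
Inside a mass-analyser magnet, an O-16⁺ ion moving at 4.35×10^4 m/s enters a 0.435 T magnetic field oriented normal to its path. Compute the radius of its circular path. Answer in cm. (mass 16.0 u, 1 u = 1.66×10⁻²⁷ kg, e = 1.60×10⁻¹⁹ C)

r ≈ 1.66 cm

The magnetic force provides the centripetal force: qvB = mv²/r, so r = mv/(qB).
r = (2.66×10^-26 kg)(4.35×10^4 m/s) / [(1×1.60×10^-19 C)(0.435 T)] = 0.0166 m.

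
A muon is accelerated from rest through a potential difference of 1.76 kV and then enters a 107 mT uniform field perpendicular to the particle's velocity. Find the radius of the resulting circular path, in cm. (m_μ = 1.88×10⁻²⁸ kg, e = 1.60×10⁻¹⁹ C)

r ≈ 1.90 cm

The kinetic energy gained is K = qV = (1×1.60×10^-19)(1760) = 2.82×10^-16 J.
v = √(2K/m) = 1.73×10^6 m/s.
r = mv/(qB) = (1.88×10^-28)(1.73×10^6) / [(1×1.60×10^-19)(0.107)] = 0.0190 m.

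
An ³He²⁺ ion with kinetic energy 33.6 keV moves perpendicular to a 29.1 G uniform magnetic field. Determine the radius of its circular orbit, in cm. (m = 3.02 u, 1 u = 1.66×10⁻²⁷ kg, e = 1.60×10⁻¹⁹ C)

Convert the energy: K = 33.6 keV = 5.38×10^-15 J.
v = √(2K/m) = √(2·5.38×10^-15/5.01×10^-27) = 1.46×10^6 m/s.
r = mv/(qB) = (5.01×10^-27)(1.46×10^6) / [(2×1.60×10^-19)(2.91×10^-3)] = 7.88 m.

r ≈ 788 cm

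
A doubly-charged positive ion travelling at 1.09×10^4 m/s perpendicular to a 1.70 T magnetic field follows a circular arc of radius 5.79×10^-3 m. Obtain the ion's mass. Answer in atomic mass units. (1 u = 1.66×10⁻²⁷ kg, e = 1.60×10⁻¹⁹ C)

qvB = mv²/r ⇒ m = qBr/v.
m = (2×1.60×10^-19)(1.70)(5.79×10^-3) / (1.09×10^4) = 2.89×10^-25 kg = 174 u.

m ≈ 174 u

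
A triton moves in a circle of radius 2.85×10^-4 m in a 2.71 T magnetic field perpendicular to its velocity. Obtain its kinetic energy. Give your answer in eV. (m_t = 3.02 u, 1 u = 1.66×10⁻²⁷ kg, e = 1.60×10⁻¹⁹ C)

v = qBr/m = (1×1.60×10^-19)(2.71)(2.85×10^-4) / (5.01×10^-27) = 2.47×10^4 m/s.
K = ½mv² = 0.5·(5.01×10^-27)·(2.47×10^4)² = 1.52×10^-18 J = 9.52 eV.

K ≈ 9.52 eV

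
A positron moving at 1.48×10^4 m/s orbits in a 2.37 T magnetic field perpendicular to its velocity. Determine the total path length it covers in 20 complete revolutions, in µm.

r = mv/(qB) = 3.56×10^-8 m, so one revolution covers 2πr = 2.23×10^-7 m.
In 20 revolutions: L = 20·2πr = 4.47×10^-6 m.

L ≈ 4.47 µm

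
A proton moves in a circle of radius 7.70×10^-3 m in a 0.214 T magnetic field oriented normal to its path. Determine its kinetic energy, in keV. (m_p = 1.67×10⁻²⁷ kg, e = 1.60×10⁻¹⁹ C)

K ≈ 0.130 keV

v = qBr/m = (1×1.60×10^-19)(0.214)(7.70×10^-3) / (1.67×10^-27) = 1.58×10^5 m/s.
K = ½mv² = 0.5·(1.67×10^-27)·(1.58×10^5)² = 2.08×10^-17 J = 0.130 keV.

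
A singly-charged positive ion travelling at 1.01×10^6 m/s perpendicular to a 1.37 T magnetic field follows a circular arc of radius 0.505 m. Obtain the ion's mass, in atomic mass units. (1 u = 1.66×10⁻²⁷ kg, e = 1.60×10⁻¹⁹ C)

qvB = mv²/r ⇒ m = qBr/v.
m = (1×1.60×10^-19)(1.37)(0.505) / (1.01×10^6) = 1.10×10^-25 kg = 66.0 u.

m ≈ 66.0 u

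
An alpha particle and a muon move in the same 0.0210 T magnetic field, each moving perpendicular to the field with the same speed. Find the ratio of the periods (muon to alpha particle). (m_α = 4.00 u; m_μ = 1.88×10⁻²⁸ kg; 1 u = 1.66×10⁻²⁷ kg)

ratio ≈ 0.0566

T = 2πm/(qB) is independent of speed, so T₂/T₁ = (m₂/q₂)/(m₁/q₁).
T_{muon}/T_{alpha particle} = (1.88×10^-28/1e) / (6.64×10^-27/2e) = 0.0566.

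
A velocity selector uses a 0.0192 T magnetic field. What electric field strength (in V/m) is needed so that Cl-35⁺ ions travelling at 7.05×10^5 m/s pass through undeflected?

E ≈ 1.35×10^4 V/m

qE = qvB ⇒ E = vB = (7.05×10^5)(0.0192) = 1.35×10^4 V/m.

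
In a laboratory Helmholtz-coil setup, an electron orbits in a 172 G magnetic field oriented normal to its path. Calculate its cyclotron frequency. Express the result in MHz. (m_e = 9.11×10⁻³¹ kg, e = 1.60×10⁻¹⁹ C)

f ≈ 481 MHz

f = qB/(2πm) = (1×1.60×10^-19)(0.0172) / [2π(9.11×10^-31)] = 4.81×10^8 Hz.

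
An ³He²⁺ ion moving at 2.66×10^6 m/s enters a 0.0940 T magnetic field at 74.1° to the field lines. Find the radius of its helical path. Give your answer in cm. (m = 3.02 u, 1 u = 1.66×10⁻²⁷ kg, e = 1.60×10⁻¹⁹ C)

r ≈ 42.6 cm

Only the perpendicular component v⊥ = v sin74.1° = 2.56×10^6 m/s is bent by the field.
r = m v⊥ /(qB) = (5.01×10^-27)(2.56×10^6) / [(2×1.60×10^-19)(0.0940)] = 0.426 m.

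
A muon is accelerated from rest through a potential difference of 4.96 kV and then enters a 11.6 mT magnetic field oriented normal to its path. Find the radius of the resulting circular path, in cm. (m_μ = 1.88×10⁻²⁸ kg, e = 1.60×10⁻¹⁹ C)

The kinetic energy gained is K = qV = (1×1.60×10^-19)(4960) = 7.94×10^-16 J.
v = √(2K/m) = 2.91×10^6 m/s.
r = mv/(qB) = (1.88×10^-28)(2.91×10^6) / [(1×1.60×10^-19)(0.0116)] = 0.294 m.

r ≈ 29.4 cm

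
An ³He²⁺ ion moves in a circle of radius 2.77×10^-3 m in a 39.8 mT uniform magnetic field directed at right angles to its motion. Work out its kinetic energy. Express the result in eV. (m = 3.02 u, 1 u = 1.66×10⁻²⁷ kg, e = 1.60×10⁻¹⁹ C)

v = qBr/m = (2×1.60×10^-19)(0.0398)(2.77×10^-3) / (5.01×10^-27) = 7040 m/s.
K = ½mv² = 0.5·(5.01×10^-27)·(7040)² = 1.24×10^-19 J = 0.776 eV.

K ≈ 0.776 eV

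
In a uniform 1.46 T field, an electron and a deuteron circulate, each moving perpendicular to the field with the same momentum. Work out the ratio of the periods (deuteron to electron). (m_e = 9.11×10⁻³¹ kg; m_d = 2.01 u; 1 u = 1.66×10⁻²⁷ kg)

T = 2πm/(qB) is independent of speed, so T₂/T₁ = (m₂/q₂)/(m₁/q₁).
T_{deuteron}/T_{electron} = (3.34×10^-27/1e) / (9.11×10^-31/1e) = 3660.

ratio ≈ 3660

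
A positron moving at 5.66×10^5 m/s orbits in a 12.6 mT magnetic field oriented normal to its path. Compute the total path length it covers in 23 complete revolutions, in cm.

r = mv/(qB) = 2.56×10^-4 m, so one revolution covers 2πr = 1.61×10^-3 m.
In 23 revolutions: L = 23·2πr = 0.0370 m.

L ≈ 3.70 cm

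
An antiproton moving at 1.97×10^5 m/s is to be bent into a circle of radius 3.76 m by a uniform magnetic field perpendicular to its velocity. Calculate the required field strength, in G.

qvB = mv²/r gives B = mv/(qr).
B = (1.67×10^-27)(1.97×10^5) / [(1×1.60×10^-19)(3.76)] = 5.47×10^-4 T.

B ≈ 5.47 G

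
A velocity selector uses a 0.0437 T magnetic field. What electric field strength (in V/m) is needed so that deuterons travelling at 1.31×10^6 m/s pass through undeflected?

qE = qvB ⇒ E = vB = (1.31×10^6)(0.0437) = 5.72×10^4 V/m.

E ≈ 5.72×10^4 V/m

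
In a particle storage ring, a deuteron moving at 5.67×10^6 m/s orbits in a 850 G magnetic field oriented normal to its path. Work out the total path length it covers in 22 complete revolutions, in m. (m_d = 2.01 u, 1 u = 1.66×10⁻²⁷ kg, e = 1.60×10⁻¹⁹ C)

L ≈ 192 m

r = mv/(qB) = 1.39 m, so one revolution covers 2πr = 8.74 m.
In 22 revolutions: L = 22·2πr = 192 m.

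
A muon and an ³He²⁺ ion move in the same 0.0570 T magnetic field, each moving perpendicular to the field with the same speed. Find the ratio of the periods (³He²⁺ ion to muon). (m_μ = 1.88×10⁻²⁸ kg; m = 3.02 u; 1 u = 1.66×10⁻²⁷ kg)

T = 2πm/(qB) is independent of speed, so T₂/T₁ = (m₂/q₂)/(m₁/q₁).
T_{³He²⁺ ion}/T_{muon} = (5.01×10^-27/2e) / (1.88×10^-28/1e) = 13.3.

ratio ≈ 13.3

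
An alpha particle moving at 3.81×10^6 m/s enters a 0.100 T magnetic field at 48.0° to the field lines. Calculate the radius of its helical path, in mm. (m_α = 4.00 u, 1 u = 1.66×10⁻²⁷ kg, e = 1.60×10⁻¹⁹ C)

r ≈ 588 mm

Only the perpendicular component v⊥ = v sin48.0° = 2.83×10^6 m/s is bent by the field.
r = m v⊥ /(qB) = (6.64×10^-27)(2.83×10^6) / [(2×1.60×10^-19)(0.100)] = 0.588 m.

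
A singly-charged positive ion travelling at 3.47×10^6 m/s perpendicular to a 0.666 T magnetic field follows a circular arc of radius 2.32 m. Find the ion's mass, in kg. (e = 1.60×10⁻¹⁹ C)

qvB = mv²/r ⇒ m = qBr/v.
m = (1×1.60×10^-19)(0.666)(2.32) / (3.47×10^6) = 7.12×10^-26 kg.

m ≈ 7.12×10^-26 kg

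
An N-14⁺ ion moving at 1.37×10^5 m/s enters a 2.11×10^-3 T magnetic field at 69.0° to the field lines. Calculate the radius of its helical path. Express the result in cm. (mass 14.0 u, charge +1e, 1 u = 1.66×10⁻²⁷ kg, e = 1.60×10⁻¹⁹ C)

r ≈ 880 cm

Only the perpendicular component v⊥ = v sin69.0° = 1.28×10^5 m/s is bent by the field.
r = m v⊥ /(qB) = (2.32×10^-26)(1.28×10^5) / [(1×1.60×10^-19)(2.11×10^-3)] = 8.80 m.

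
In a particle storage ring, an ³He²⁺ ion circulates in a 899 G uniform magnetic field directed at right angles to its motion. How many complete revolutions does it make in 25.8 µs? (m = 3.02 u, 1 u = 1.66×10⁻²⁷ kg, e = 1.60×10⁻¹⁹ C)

T = 2πm/(qB) = 2π(5.0132×10^-27) / [(2×1.60×10^-19)(0.0899)] = 1.0949×10^-6 s.
N = t/T = 2.58×10^-5 / 1.0949×10^-6 ≈ 23.56, so 23 complete revolutions.

N = 23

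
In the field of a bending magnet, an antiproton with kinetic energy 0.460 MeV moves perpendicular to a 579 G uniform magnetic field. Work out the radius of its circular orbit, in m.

r ≈ 1.69 m

Convert the energy: K = 0.460 MeV = 7.36×10^-14 J.
v = √(2K/m) = √(2·7.36×10^-14/1.67×10^-27) = 9.39×10^6 m/s.
r = mv/(qB) = (1.67×10^-27)(9.39×10^6) / [(1×1.60×10^-19)(0.0579)] = 1.69 m.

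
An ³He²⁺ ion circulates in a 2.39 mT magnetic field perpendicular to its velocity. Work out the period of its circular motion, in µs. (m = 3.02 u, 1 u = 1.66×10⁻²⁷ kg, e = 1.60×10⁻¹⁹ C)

T ≈ 41.2 µs

The cyclotron period is independent of speed: T = 2πm/(qB).
T = 2π(5.01×10^-27) / [(2×1.60×10^-19)(2.39×10^-3)] = 4.12×10^-5 s.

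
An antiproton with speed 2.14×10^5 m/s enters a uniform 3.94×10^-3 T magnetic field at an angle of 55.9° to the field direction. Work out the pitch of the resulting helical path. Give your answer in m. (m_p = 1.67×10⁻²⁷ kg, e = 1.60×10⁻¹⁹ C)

pitch ≈ 2.00 m

The velocity component along B is v∥ = v cos55.9° = 1.20×10^5 m/s.
The cyclotron period T = 2πm/(qB) = 1.66×10^-5 s is set by m, q, B alone.
Pitch = v∥·T = (1.20×10^5)(1.66×10^-5) = 2.00 m.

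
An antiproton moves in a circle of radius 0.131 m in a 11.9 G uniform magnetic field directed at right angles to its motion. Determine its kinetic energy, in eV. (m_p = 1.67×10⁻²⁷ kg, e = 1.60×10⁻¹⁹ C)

K ≈ 1.16 eV

v = qBr/m = (1×1.60×10^-19)(1.19×10^-3)(0.131) / (1.67×10^-27) = 1.49×10^4 m/s.
K = ½mv² = 0.5·(1.67×10^-27)·(1.49×10^4)² = 1.86×10^-19 J = 1.16 eV.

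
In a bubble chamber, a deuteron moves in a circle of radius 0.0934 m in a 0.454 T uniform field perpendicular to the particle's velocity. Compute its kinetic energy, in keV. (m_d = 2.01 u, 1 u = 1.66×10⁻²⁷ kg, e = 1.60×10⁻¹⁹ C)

K ≈ 43.1 keV

v = qBr/m = (1×1.60×10^-19)(0.454)(0.0934) / (3.34×10^-27) = 2.03×10^6 m/s.
K = ½mv² = 0.5·(3.34×10^-27)·(2.03×10^6)² = 6.90×10^-15 J = 43.1 keV.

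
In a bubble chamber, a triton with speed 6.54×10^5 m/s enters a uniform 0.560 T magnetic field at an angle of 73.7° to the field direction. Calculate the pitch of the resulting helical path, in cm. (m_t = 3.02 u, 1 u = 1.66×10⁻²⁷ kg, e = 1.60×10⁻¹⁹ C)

pitch ≈ 6.45 cm

The velocity component along B is v∥ = v cos73.7° = 1.84×10^5 m/s.
The cyclotron period T = 2πm/(qB) = 3.52×10^-7 s is set by m, q, B alone.
Pitch = v∥·T = (1.84×10^5)(3.52×10^-7) = 0.0645 m.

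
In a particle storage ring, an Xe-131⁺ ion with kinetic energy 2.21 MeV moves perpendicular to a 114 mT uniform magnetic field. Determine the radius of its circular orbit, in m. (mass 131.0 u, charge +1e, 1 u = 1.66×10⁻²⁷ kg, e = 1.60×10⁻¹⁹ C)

r ≈ 21.5 m

Convert the energy: K = 2.21 MeV = 3.54×10^-13 J.
v = √(2K/m) = √(2·3.54×10^-13/2.17×10^-25) = 1.80×10^6 m/s.
r = mv/(qB) = (2.17×10^-25)(1.80×10^6) / [(1×1.60×10^-19)(0.114)] = 21.5 m.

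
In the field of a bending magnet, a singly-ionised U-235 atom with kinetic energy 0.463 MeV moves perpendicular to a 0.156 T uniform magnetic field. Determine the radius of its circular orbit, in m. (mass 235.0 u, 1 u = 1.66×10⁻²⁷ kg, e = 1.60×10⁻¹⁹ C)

r ≈ 9.63 m

Convert the energy: K = 0.463 MeV = 7.41×10^-14 J.
v = √(2K/m) = √(2·7.41×10^-14/3.90×10^-25) = 6.16×10^5 m/s.
r = mv/(qB) = (3.90×10^-25)(6.16×10^5) / [(1×1.60×10^-19)(0.156)] = 9.63 m.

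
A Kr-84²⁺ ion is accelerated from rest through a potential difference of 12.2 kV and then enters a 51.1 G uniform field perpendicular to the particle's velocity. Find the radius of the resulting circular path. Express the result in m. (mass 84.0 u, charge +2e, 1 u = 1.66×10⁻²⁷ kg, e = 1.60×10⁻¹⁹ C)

r ≈ 20.2 m

The kinetic energy gained is K = qV = (2×1.60×10^-19)(1.22×10^4) = 3.90×10^-15 J.
v = √(2K/m) = 2.37×10^5 m/s.
r = mv/(qB) = (1.39×10^-25)(2.37×10^5) / [(2×1.60×10^-19)(5.11×10^-3)] = 20.2 m.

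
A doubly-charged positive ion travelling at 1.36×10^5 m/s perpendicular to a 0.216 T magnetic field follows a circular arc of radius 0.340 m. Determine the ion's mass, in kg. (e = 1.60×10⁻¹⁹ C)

qvB = mv²/r ⇒ m = qBr/v.
m = (2×1.60×10^-19)(0.216)(0.340) / (1.36×10^5) = 1.73×10^-25 kg.

m ≈ 1.73×10^-25 kg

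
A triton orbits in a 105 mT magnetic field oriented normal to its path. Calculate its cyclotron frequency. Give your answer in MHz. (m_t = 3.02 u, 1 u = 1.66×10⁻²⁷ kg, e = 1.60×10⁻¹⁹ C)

f = qB/(2πm) = (1×1.60×10^-19)(0.105) / [2π(5.01×10^-27)] = 5.33×10^5 Hz.

f ≈ 0.533 MHz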